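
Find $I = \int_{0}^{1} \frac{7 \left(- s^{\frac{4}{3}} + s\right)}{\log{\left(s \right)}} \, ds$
$\log{\left(\frac{279936}{823543} \right)}$

Replace the exponent $1$ by a parameter $a$: let $I(a) = \int_{0}^{1} \frac{7 \left(- s^{\frac{4}{3}} + s^{a}\right)}{\log{\left(s \right)}} \, ds$.

Since $\dfrac{\partial}{\partial a}\,s^{a} = s^{a} \ln s$, the $\ln s$ in the denominator cancels and
$$\frac{dI}{da} = \int_{0}^{1} 7 s^{a} \, ds = 7 \left[\frac{s^{a+1}}{a+1}\right]_0^1 = \frac{7}{a + 1}.$$

Integrating with respect to $a$ gives $I(a) = \log{\left(\frac{2187 \left(a + 1\right)^{7}}{823543} \right)} + C$.

At $a = \frac{4}{3}$ the integrand is identically $0$, so $I(\frac{4}{3}) = 0$. The closed form gives $0$, hence $C = 0$.

Setting $a = 1$:
$$I = \log{\left(\frac{279936}{823543} \right)}.$$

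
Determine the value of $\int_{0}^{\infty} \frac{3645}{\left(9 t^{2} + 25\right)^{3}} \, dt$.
$\frac{729 \pi}{10000}$

Start from the standard arctangent integral
$$J(a) = \int_{0}^{\infty} \frac{5}{a^{2} + t^{2}} \, dt = \frac{5 \pi}{2 a}.$$

Differentiating under the integral sign with respect to $a$,
$$\frac{dJ}{da} = \int_{0}^{\infty} - \frac{10 a}{\left(a^{2} + t^{2}\right)^{2}} \, dt = - \frac{5 \pi}{2 a^{2}},$$
so $\int_{0}^{\infty} \frac{5}{\left(a^{2} + t^{2}\right)^{2}} \, dt = \frac{5 \pi}{4 a^{3}}$.

Repeating — each differentiation of $1/(t^2+a^2)^j$ produces $-2ja/(t^2+a^2)^{j+1}$ — and dividing through by $-2ja$ at each step yields, after $2$ differentiations in total,
$$\int_{0}^{\infty} \frac{5}{\left(a^{2} + t^{2}\right)^{3}} \, dt = \frac{15 \pi}{16 a^{5}}.$$

Setting $a = \frac{5}{3}$:
$$I = \frac{729 \pi}{10000}.$$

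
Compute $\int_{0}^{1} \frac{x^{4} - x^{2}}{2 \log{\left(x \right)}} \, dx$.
$- \frac{\log{\left(3 \right)}}{2} + \frac{\log{\left(5 \right)}}{2}$

Introduce a parameter $a$ in the exponent: let $I(a) = \int_{0}^{1} \frac{- x^{2} + x^{a}}{2 \log{\left(x \right)}} \, dx$.

Since $\dfrac{\partial}{\partial a}\,x^{a} = x^{a} \ln x$, the $\ln x$ in the denominator cancels and
$$\frac{dI}{da} = \int_{0}^{1} \frac{1}{2} x^{a} \, dx = \frac{1}{2} \left[\frac{x^{a+1}}{a+1}\right]_0^1 = \frac{1}{2 \left(a + 1\right)}.$$

Integrating with respect to $a$ gives $I(a) = \frac{\log{\left(a + 1 \right)}}{2} - \frac{\log{\left(3 \right)}}{2} + C$.

At $a = 2$ the integrand is identically $0$, so $I(2) = 0$. The closed form gives $0$, hence $C = 0$.

Setting $a = 4$:
$$I = - \frac{\log{\left(3 \right)}}{2} + \frac{\log{\left(5 \right)}}{2}.$$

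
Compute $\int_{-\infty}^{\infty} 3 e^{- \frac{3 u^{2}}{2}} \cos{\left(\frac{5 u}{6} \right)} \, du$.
$\frac{\sqrt{6} \sqrt{\pi}}{e^{\frac{25}{216}}}$

Treat the cosine frequency as a parameter and define $I(b) = \int_{-\infty}^{\infty} 3 e^{- \frac{3 u^{2}}{2}} \cos{\left(b u \right)} \, du$.

Differentiating under the integral sign,
$$I'(b) = \int_{-\infty}^{\infty} - 3 u e^{- \frac{3 u^{2}}{2}} \sin{\left(b u \right)} \, du.$$

Integrate $\int_{-\infty}^{\infty} u \sin(b u)\, e^{- \frac{3 u^{2}}{2}}\, du$ by parts with $w = \sin(b u)$ and $dv = u\, e^{- \frac{3 u^{2}}{2}}\, du$, giving $v = - \frac{e^{- \frac{3 u^{2}}{2}}}{3}$. The boundary term vanishes and
$$\int_{-\infty}^{\infty} u \sin(b u)\, e^{- \frac{3 u^{2}}{2}}\, du = \frac{b}{3} \int_{-\infty}^{\infty} \cos(b u)\, e^{- \frac{3 u^{2}}{2}}\, du,$$
so $I'(b) = - \frac{b}{3}\, I(b)$.

This is a separable first-order ODE; solving with the initial condition $I(0) = \int_{-\infty}^{\infty} 3 e^{- \frac{3 u^{2}}{2}}\,du = \sqrt{6} \sqrt{\pi}$ gives
$$I(b) = \sqrt{6} \sqrt{\pi} e^{- \frac{b^{2}}{6}}.$$

Setting $b = \frac{5}{6}$:
$$I = \frac{\sqrt{6} \sqrt{\pi}}{e^{\frac{25}{216}}}.$$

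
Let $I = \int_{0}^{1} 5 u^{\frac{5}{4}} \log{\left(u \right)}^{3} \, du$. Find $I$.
$- \frac{2560}{2187}$

Start from the elementary integral
$$J(a) = \int_{0}^{1} 5 u^{a} \, du = \frac{5}{a + 1}.$$

Differentiating under the integral sign brings down a factor of $\ln u$:
$$\frac{dJ}{da} = \int_{0}^{1} 5 u^{a} \log{\left(u \right)} \, du = - \frac{5}{\left(a + 1\right)^{2}}.$$

Repeating $3$ times in total — each differentiation brings down another $\ln u$ — gives
$$\frac{d^{3}J}{da^{3}} = \int_{0}^{1} 5 u^{a} \log{\left(u \right)}^{3} \, du = - \frac{30}{\left(a + 1\right)^{4}},$$
and the integrand here is exactly the target integrand, so $I = - \frac{30}{\left(a + 1\right)^{4}}$.

Setting $a = \frac{5}{4}$:
$$I = - \frac{2560}{2187}.$$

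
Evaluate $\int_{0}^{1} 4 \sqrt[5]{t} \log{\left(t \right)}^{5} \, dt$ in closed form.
$- \frac{78125}{486}$

Begin with the known integral
$$J(a) = \int_{0}^{1} 4 t^{a} \, dt = \frac{4}{a + 1}.$$

Differentiating under the integral sign brings down a factor of $\ln t$:
$$\frac{dJ}{da} = \int_{0}^{1} 4 t^{a} \log{\left(t \right)} \, dt = - \frac{4}{\left(a + 1\right)^{2}}.$$

Repeating $5$ times in total — each differentiation brings down another $\ln t$ — gives
$$\frac{d^{5}J}{da^{5}} = \int_{0}^{1} 4 t^{a} \log{\left(t \right)}^{5} \, dt = - \frac{480}{\left(a + 1\right)^{6}},$$
and the integrand here is exactly the target integrand, so $I = - \frac{480}{\left(a + 1\right)^{6}}$.

Setting $a = \frac{1}{5}$:
$$I = - \frac{78125}{486}.$$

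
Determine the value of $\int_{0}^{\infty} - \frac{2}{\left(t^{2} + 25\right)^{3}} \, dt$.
$- \frac{3 \pi}{25000}$

Begin with the known result
$$J(a) = \int_{0}^{\infty} - \frac{2}{a^{2} + t^{2}} \, dt = - \frac{\pi}{a}.$$

Differentiating under the integral sign with respect to $a$,
$$\frac{dJ}{da} = \int_{0}^{\infty} \frac{4 a}{\left(a^{2} + t^{2}\right)^{2}} \, dt = \frac{\pi}{a^{2}},$$
so $\int_{0}^{\infty} - \frac{2}{\left(a^{2} + t^{2}\right)^{2}} \, dt = - \frac{\pi}{2 a^{3}}$.

Repeating — each differentiation of $1/(t^2+a^2)^j$ produces $-2ja/(t^2+a^2)^{j+1}$ — and dividing through by $-2ja$ at each step yields, after $2$ differentiations in total,
$$\int_{0}^{\infty} - \frac{2}{\left(a^{2} + t^{2}\right)^{3}} \, dt = - \frac{3 \pi}{8 a^{5}}.$$

Setting $a = 5$:
$$I = - \frac{3 \pi}{25000}.$$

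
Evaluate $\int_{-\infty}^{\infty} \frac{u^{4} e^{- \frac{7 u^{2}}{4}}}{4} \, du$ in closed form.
$\frac{6 \sqrt{7} \sqrt{\pi}}{343}$

Consider the simpler parametrised integral
$$J(a) = \int_{-\infty}^{\infty} \frac{e^{- a u^{2}}}{4} \, du = \frac{\sqrt{\pi}}{4 \sqrt{a}}.$$

Differentiating under the integral sign brings down a factor of $(-u^2)$:
$$\frac{dJ}{da} = \int_{-\infty}^{\infty} - \frac{u^{2} e^{- a u^{2}}}{4} \, du = - \frac{\sqrt{\pi}}{8 a^{\frac{3}{2}}}.$$

Repeating twice in total — each differentiation brings down another $(-u^2)$ — gives
$$\frac{d^{2}J}{da^{2}} = \int_{-\infty}^{\infty} \frac{u^{4} e^{- a u^{2}}}{4} \, du = \frac{3 \sqrt{\pi}}{16 a^{\frac{5}{2}}},$$
and the integrand here is exactly the target integrand, so $I = \frac{3 \sqrt{\pi}}{16 a^{\frac{5}{2}}}$.

Setting $a = \frac{7}{4}$:
$$I = \frac{6 \sqrt{7} \sqrt{\pi}}{343}.$$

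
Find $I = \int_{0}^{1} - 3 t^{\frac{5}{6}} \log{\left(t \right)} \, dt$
$\frac{108}{121}$

Begin with the known integral
$$J(a) = \int_{0}^{1} - 3 t^{a} \, dt = - \frac{3}{a + 1}.$$

Differentiating under the integral sign brings down a factor of $\ln t$:
$$\frac{dJ}{da} = \int_{0}^{1} - 3 t^{a} \log{\left(t \right)} \, dt = \frac{3}{\left(a + 1\right)^{2}}.$$

The integral on the left is $I$, so $I = \frac{3}{\left(a + 1\right)^{2}}$.

Setting $a = \frac{5}{6}$:
$$I = \frac{108}{121}.$$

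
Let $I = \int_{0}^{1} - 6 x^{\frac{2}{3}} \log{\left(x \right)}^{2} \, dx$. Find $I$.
$- \frac{324}{125}$

Consider the simpler parametrised integral
$$J(a) = \int_{0}^{1} - 6 x^{a} \, dx = - \frac{6}{a + 1}.$$

Differentiating under the integral sign brings down a factor of $\ln x$:
$$\frac{dJ}{da} = \int_{0}^{1} - 6 x^{a} \log{\left(x \right)} \, dx = \frac{6}{\left(a + 1\right)^{2}}.$$

Repeating twice in total — each differentiation brings down another $\ln x$ — gives
$$\frac{d^{2}J}{da^{2}} = \int_{0}^{1} - 6 x^{a} \log{\left(x \right)}^{2} \, dx = - \frac{12}{\left(a + 1\right)^{3}},$$
and the integrand here is exactly the target integrand, so $I = - \frac{12}{\left(a + 1\right)^{3}}$.

Setting $a = \frac{2}{3}$:
$$I = - \frac{324}{125}.$$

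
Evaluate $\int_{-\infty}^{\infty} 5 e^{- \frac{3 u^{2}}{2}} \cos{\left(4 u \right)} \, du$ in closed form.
$\frac{5 \sqrt{6} \sqrt{\pi}}{3 e^{\frac{8}{3}}}$

Define $I(b) = \int_{-\infty}^{\infty} 5 e^{- \frac{3 u^{2}}{2}} \cos{\left(b u \right)} \, du$.

Differentiating under the integral sign,
$$I'(b) = \int_{-\infty}^{\infty} - 5 u e^{- \frac{3 u^{2}}{2}} \sin{\left(b u \right)} \, du.$$

Integrate $\int_{-\infty}^{\infty} u \sin(b u)\, e^{- \frac{3 u^{2}}{2}}\, du$ by parts with $w = \sin(b u)$ and $dv = u\, e^{- \frac{3 u^{2}}{2}}\, du$, giving $v = - \frac{e^{- \frac{3 u^{2}}{2}}}{3}$. The boundary term vanishes and
$$\int_{-\infty}^{\infty} u \sin(b u)\, e^{- \frac{3 u^{2}}{2}}\, du = \frac{b}{3} \int_{-\infty}^{\infty} \cos(b u)\, e^{- \frac{3 u^{2}}{2}}\, du,$$
so $I'(b) = - \frac{b}{3}\, I(b)$.

This is a separable first-order ODE; solving with the initial condition $I(0) = \int_{-\infty}^{\infty} 5 e^{- \frac{3 u^{2}}{2}}\,du = \frac{5 \sqrt{6} \sqrt{\pi}}{3}$ gives
$$I(b) = \frac{5 \sqrt{6} \sqrt{\pi} e^{- \frac{b^{2}}{6}}}{3}.$$

Setting $b = 4$:
$$I = \frac{5 \sqrt{6} \sqrt{\pi}}{3 e^{\frac{8}{3}}}.$$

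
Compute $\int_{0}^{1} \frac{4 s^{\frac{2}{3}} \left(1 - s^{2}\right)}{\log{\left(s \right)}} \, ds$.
$\log{\left(\frac{625}{14641} \right)}$

Replace the exponent $\frac{2}{3}$ by a parameter $a$: let $I(a) = \int_{0}^{1} \frac{4 \left(- s^{\frac{8}{3}} + s^{a}\right)}{\log{\left(s \right)}} \, ds$.

Since $\dfrac{\partial}{\partial a}\,s^{a} = s^{a} \ln s$, the $\ln s$ in the denominator cancels and
$$\frac{dI}{da} = \int_{0}^{1} 4 s^{a} \, ds = 4 \left[\frac{s^{a+1}}{a+1}\right]_0^1 = \frac{4}{a + 1}.$$

Integrating with respect to $a$ gives $I(a) = \log{\left(\frac{81 \left(a + 1\right)^{4}}{14641} \right)} + C$.

At $a = \frac{8}{3}$ the integrand is identically $0$, so $I(\frac{8}{3}) = 0$. The closed form gives $0$, hence $C = 0$.

Setting $a = \frac{2}{3}$:
$$I = \log{\left(\frac{625}{14641} \right)}.$$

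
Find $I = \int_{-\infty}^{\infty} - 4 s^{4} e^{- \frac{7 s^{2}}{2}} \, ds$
$- \frac{12 \sqrt{14} \sqrt{\pi}}{343}$

Consider the simpler parametrised integral
$$J(a) = \int_{-\infty}^{\infty} - 4 e^{- a s^{2}} \, ds = - \frac{4 \sqrt{\pi}}{\sqrt{a}}.$$

Differentiating under the integral sign brings down a factor of $(-s^2)$:
$$\frac{dJ}{da} = \int_{-\infty}^{\infty} 4 s^{2} e^{- a s^{2}} \, ds = \frac{2 \sqrt{\pi}}{a^{\frac{3}{2}}}.$$

Repeating twice in total — each differentiation brings down another $(-s^2)$ — gives
$$\frac{d^{2}J}{da^{2}} = \int_{-\infty}^{\infty} - 4 s^{4} e^{- a s^{2}} \, ds = - \frac{3 \sqrt{\pi}}{a^{\frac{5}{2}}},$$
and the integrand here is exactly the target integrand, so $I = - \frac{3 \sqrt{\pi}}{a^{\frac{5}{2}}}$.

Setting $a = \frac{7}{2}$:
$$I = - \frac{12 \sqrt{14} \sqrt{\pi}}{343}.$$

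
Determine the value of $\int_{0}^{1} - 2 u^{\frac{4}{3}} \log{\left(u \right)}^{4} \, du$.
$- \frac{11664}{16807}$

Consider the simpler parametrised integral
$$J(a) = \int_{0}^{1} - 2 u^{a} \, du = - \frac{2}{a + 1}.$$

Differentiating under the integral sign brings down a factor of $\ln u$:
$$\frac{dJ}{da} = \int_{0}^{1} - 2 u^{a} \log{\left(u \right)} \, du = \frac{2}{\left(a + 1\right)^{2}}.$$

Repeating $4$ times in total — each differentiation brings down another $\ln u$ — gives
$$\frac{d^{4}J}{da^{4}} = \int_{0}^{1} - 2 u^{a} \log{\left(u \right)}^{4} \, du = - \frac{48}{\left(a + 1\right)^{5}},$$
and the integrand here is exactly the target integrand, so $I = - \frac{48}{\left(a + 1\right)^{5}}$.

Setting $a = \frac{4}{3}$:
$$I = - \frac{11664}{16807}.$$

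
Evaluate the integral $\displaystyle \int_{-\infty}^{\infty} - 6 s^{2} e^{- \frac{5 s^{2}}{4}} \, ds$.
$- \frac{24 \sqrt{5} \sqrt{\pi}}{25}$

Start from the elementary integral
$$J(a) = \int_{-\infty}^{\infty} - 6 e^{- a s^{2}} \, ds = - \frac{6 \sqrt{\pi}}{\sqrt{a}}.$$

Differentiating under the integral sign brings down a factor of $(-s^2)$:
$$\frac{dJ}{da} = \int_{-\infty}^{\infty} 6 s^{2} e^{- a s^{2}} \, ds = \frac{3 \sqrt{\pi}}{a^{\frac{3}{2}}}.$$

The integral on the left is $-I$, so $I = - \frac{3 \sqrt{\pi}}{a^{\frac{3}{2}}}$.

Setting $a = \frac{5}{4}$:
$$I = - \frac{24 \sqrt{5} \sqrt{\pi}}{25}.$$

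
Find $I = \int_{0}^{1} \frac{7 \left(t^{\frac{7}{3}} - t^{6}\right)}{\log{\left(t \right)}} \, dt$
$- \log{\left(\frac{1801088541}{10000000} \right)}$

Consider the one-parameter family: let $I(a) = \int_{0}^{1} \frac{7 \left(t^{\frac{7}{3}} - t^{a}\right)}{\log{\left(t \right)}} \, dt$.

Since $\dfrac{\partial}{\partial a}\,t^{a} = t^{a} \ln t$, the $\ln t$ in the denominator cancels and
$$\frac{dI}{da} = \int_{0}^{1} -7 t^{a} \, dt = -7 \left[\frac{t^{a+1}}{a+1}\right]_0^1 = - \frac{7}{a + 1}.$$

Integrating with respect to $a$ gives $I(a) = - \log{\left(\frac{2187 \left(a + 1\right)^{7}}{10000000} \right)} + C$.

At $a = \frac{7}{3}$ the integrand is identically $0$, so $I(\frac{7}{3}) = 0$. The closed form gives $0$, hence $C = 0$.

Setting $a = 6$:
$$I = - \log{\left(\frac{1801088541}{10000000} \right)}.$$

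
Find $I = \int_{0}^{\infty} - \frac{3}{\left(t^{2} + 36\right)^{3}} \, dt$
$- \frac{\pi}{13824}$

Recall the elementary integral
$$J(a) = \int_{0}^{\infty} - \frac{3}{a^{2} + t^{2}} \, dt = - \frac{3 \pi}{2 a}.$$

Differentiating under the integral sign with respect to $a$,
$$\frac{dJ}{da} = \int_{0}^{\infty} \frac{6 a}{\left(a^{2} + t^{2}\right)^{2}} \, dt = \frac{3 \pi}{2 a^{2}},$$
so $\int_{0}^{\infty} - \frac{3}{\left(a^{2} + t^{2}\right)^{2}} \, dt = - \frac{3 \pi}{4 a^{3}}$.

Repeating — each differentiation of $1/(t^2+a^2)^j$ produces $-2ja/(t^2+a^2)^{j+1}$ — and dividing through by $-2ja$ at each step yields, after $2$ differentiations in total,
$$\int_{0}^{\infty} - \frac{3}{\left(a^{2} + t^{2}\right)^{3}} \, dt = - \frac{9 \pi}{16 a^{5}}.$$

Setting $a = 6$:
$$I = - \frac{\pi}{13824}.$$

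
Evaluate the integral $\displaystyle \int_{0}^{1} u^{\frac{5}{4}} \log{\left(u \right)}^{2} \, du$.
$\frac{128}{729}$

Begin with the known integral
$$J(a) = \int_{0}^{1} u^{a} \, du = \frac{1}{a + 1}.$$

Differentiating under the integral sign brings down a factor of $\ln u$:
$$\frac{dJ}{da} = \int_{0}^{1} u^{a} \log{\left(u \right)} \, du = - \frac{1}{\left(a + 1\right)^{2}}.$$

Repeating twice in total — each differentiation brings down another $\ln u$ — gives
$$\frac{d^{2}J}{da^{2}} = \int_{0}^{1} u^{a} \log{\left(u \right)}^{2} \, du = \frac{2}{\left(a + 1\right)^{3}},$$
and the integrand here is exactly the target integrand, so $I = \frac{2}{\left(a + 1\right)^{3}}$.

Setting $a = \frac{5}{4}$:
$$I = \frac{128}{729}.$$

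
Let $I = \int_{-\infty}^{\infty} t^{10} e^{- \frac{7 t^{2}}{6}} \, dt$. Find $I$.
$\frac{32805 \sqrt{42} \sqrt{\pi}}{16807}$

Begin with the known integral
$$J(a) = \int_{-\infty}^{\infty} e^{- a t^{2}} \, dt = \frac{\sqrt{\pi}}{\sqrt{a}}.$$

Differentiating under the integral sign brings down a factor of $(-t^2)$:
$$\frac{dJ}{da} = \int_{-\infty}^{\infty} - t^{2} e^{- a t^{2}} \, dt = - \frac{\sqrt{\pi}}{2 a^{\frac{3}{2}}}.$$

Repeating $5$ times in total — each differentiation brings down another $(-t^2)$ — gives
$$\frac{d^{5}J}{da^{5}} = \int_{-\infty}^{\infty} - t^{10} e^{- a t^{2}} \, dt = - \frac{945 \sqrt{\pi}}{32 a^{\frac{11}{2}}},$$
and the integrand here is $(-1)^{5}$ times the target integrand, so $I = (-1)^{5}\,\frac{d^{5}J}{da^{5}} = \frac{945 \sqrt{\pi}}{32 a^{\frac{11}{2}}}$.

Setting $a = \frac{7}{6}$:
$$I = \frac{32805 \sqrt{42} \sqrt{\pi}}{16807}.$$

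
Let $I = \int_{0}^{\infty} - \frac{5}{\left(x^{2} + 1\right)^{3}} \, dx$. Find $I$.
$- \frac{15 \pi}{16}$

Begin with the known result
$$J(a) = \int_{0}^{\infty} - \frac{5}{a^{2} + x^{2}} \, dx = - \frac{5 \pi}{2 a}.$$

Differentiating under the integral sign with respect to $a$,
$$\frac{dJ}{da} = \int_{0}^{\infty} \frac{10 a}{\left(a^{2} + x^{2}\right)^{2}} \, dx = \frac{5 \pi}{2 a^{2}},$$
so $\int_{0}^{\infty} - \frac{5}{\left(a^{2} + x^{2}\right)^{2}} \, dx = - \frac{5 \pi}{4 a^{3}}$.

Repeating — each differentiation of $1/(x^2+a^2)^j$ produces $-2ja/(x^2+a^2)^{j+1}$ — and dividing through by $-2ja$ at each step yields, after $2$ differentiations in total,
$$\int_{0}^{\infty} - \frac{5}{\left(a^{2} + x^{2}\right)^{3}} \, dx = - \frac{15 \pi}{16 a^{5}}.$$

Setting $a = 1$:
$$I = - \frac{15 \pi}{16}.$$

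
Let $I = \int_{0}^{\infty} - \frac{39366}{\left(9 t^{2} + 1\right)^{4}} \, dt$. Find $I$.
$- \frac{32805 \pi}{16}$

Begin with the known result
$$J(a) = \int_{0}^{\infty} - \frac{6}{a^{2} + t^{2}} \, dt = - \frac{3 \pi}{a}.$$

Differentiating under the integral sign with respect to $a$,
$$\frac{dJ}{da} = \int_{0}^{\infty} \frac{12 a}{\left(a^{2} + t^{2}\right)^{2}} \, dt = \frac{3 \pi}{a^{2}},$$
so $\int_{0}^{\infty} - \frac{6}{\left(a^{2} + t^{2}\right)^{2}} \, dt = - \frac{3 \pi}{2 a^{3}}$.

Repeating — each differentiation of $1/(t^2+a^2)^j$ produces $-2ja/(t^2+a^2)^{j+1}$ — and dividing through by $-2ja$ at each step yields, after $3$ differentiations in total,
$$\int_{0}^{\infty} - \frac{6}{\left(a^{2} + t^{2}\right)^{4}} \, dt = - \frac{15 \pi}{16 a^{7}}.$$

Setting $a = \frac{1}{3}$:
$$I = - \frac{32805 \pi}{16}.$$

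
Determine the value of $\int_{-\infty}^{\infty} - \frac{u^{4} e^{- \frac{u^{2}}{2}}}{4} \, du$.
$- \frac{3 \sqrt{2} \sqrt{\pi}}{4}$

Consider the simpler parametrised integral
$$J(a) = \int_{-\infty}^{\infty} - \frac{e^{- a u^{2}}}{4} \, du = - \frac{\sqrt{\pi}}{4 \sqrt{a}}.$$

Differentiating under the integral sign brings down a factor of $(-u^2)$:
$$\frac{dJ}{da} = \int_{-\infty}^{\infty} \frac{u^{2} e^{- a u^{2}}}{4} \, du = \frac{\sqrt{\pi}}{8 a^{\frac{3}{2}}}.$$

Repeating twice in total — each differentiation brings down another $(-u^2)$ — gives
$$\frac{d^{2}J}{da^{2}} = \int_{-\infty}^{\infty} - \frac{u^{4} e^{- a u^{2}}}{4} \, du = - \frac{3 \sqrt{\pi}}{16 a^{\frac{5}{2}}},$$
and the integrand here is exactly the target integrand, so $I = - \frac{3 \sqrt{\pi}}{16 a^{\frac{5}{2}}}$.

Setting $a = \frac{1}{2}$:
$$I = - \frac{3 \sqrt{2} \sqrt{\pi}}{4}.$$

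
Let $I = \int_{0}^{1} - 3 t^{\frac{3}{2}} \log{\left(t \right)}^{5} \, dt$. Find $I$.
$\frac{4608}{3125}$

Start from the elementary integral
$$J(a) = \int_{0}^{1} - 3 t^{a} \, dt = - \frac{3}{a + 1}.$$

Differentiating under the integral sign brings down a factor of $\ln t$:
$$\frac{dJ}{da} = \int_{0}^{1} - 3 t^{a} \log{\left(t \right)} \, dt = \frac{3}{\left(a + 1\right)^{2}}.$$

Repeating $5$ times in total — each differentiation brings down another $\ln t$ — gives
$$\frac{d^{5}J}{da^{5}} = \int_{0}^{1} - 3 t^{a} \log{\left(t \right)}^{5} \, dt = \frac{360}{\left(a + 1\right)^{6}},$$
and the integrand here is exactly the target integrand, so $I = \frac{360}{\left(a + 1\right)^{6}}$.

Setting $a = \frac{3}{2}$:
$$I = \frac{4608}{3125}.$$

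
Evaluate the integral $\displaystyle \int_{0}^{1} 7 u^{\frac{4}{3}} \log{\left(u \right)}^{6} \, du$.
$\frac{1574640}{117649}$

Start from the elementary integral
$$J(a) = \int_{0}^{1} 7 u^{a} \, du = \frac{7}{a + 1}.$$

Differentiating under the integral sign brings down a factor of $\ln u$:
$$\frac{dJ}{da} = \int_{0}^{1} 7 u^{a} \log{\left(u \right)} \, du = - \frac{7}{\left(a + 1\right)^{2}}.$$

Repeating $6$ times in total — each differentiation brings down another $\ln u$ — gives
$$\frac{d^{6}J}{da^{6}} = \int_{0}^{1} 7 u^{a} \log{\left(u \right)}^{6} \, du = \frac{5040}{\left(a + 1\right)^{7}},$$
and the integrand here is exactly the target integrand, so $I = \frac{5040}{\left(a + 1\right)^{7}}$.

Setting $a = \frac{4}{3}$:
$$I = \frac{1574640}{117649}.$$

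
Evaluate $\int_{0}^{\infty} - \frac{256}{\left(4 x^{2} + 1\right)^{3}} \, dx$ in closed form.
$- 24 \pi$

Start from the standard arctangent integral
$$J(a) = \int_{0}^{\infty} - \frac{4}{a^{2} + x^{2}} \, dx = - \frac{2 \pi}{a}.$$

Differentiating under the integral sign with respect to $a$,
$$\frac{dJ}{da} = \int_{0}^{\infty} \frac{8 a}{\left(a^{2} + x^{2}\right)^{2}} \, dx = \frac{2 \pi}{a^{2}},$$
so $\int_{0}^{\infty} - \frac{4}{\left(a^{2} + x^{2}\right)^{2}} \, dx = - \frac{\pi}{a^{3}}$.

Repeating — each differentiation of $1/(x^2+a^2)^j$ produces $-2ja/(x^2+a^2)^{j+1}$ — and dividing through by $-2ja$ at each step yields, after $2$ differentiations in total,
$$\int_{0}^{\infty} - \frac{4}{\left(a^{2} + x^{2}\right)^{3}} \, dx = - \frac{3 \pi}{4 a^{5}}.$$

Setting $a = \frac{1}{2}$:
$$I = - 24 \pi.$$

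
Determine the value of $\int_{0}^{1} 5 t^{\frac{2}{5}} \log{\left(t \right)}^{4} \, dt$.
$\frac{375000}{16807}$

Begin with the known integral
$$J(a) = \int_{0}^{1} 5 t^{a} \, dt = \frac{5}{a + 1}.$$

Differentiating under the integral sign brings down a factor of $\ln t$:
$$\frac{dJ}{da} = \int_{0}^{1} 5 t^{a} \log{\left(t \right)} \, dt = - \frac{5}{\left(a + 1\right)^{2}}.$$

Repeating $4$ times in total — each differentiation brings down another $\ln t$ — gives
$$\frac{d^{4}J}{da^{4}} = \int_{0}^{1} 5 t^{a} \log{\left(t \right)}^{4} \, dt = \frac{120}{\left(a + 1\right)^{5}},$$
and the integrand here is exactly the target integrand, so $I = \frac{120}{\left(a + 1\right)^{5}}$.

Setting $a = \frac{2}{5}$:
$$I = \frac{375000}{16807}.$$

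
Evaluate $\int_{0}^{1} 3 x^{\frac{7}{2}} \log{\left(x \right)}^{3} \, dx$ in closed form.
$- \frac{32}{729}$

Begin with the known integral
$$J(a) = \int_{0}^{1} 3 x^{a} \, dx = \frac{3}{a + 1}.$$

Differentiating under the integral sign brings down a factor of $\ln x$:
$$\frac{dJ}{da} = \int_{0}^{1} 3 x^{a} \log{\left(x \right)} \, dx = - \frac{3}{\left(a + 1\right)^{2}}.$$

Repeating $3$ times in total — each differentiation brings down another $\ln x$ — gives
$$\frac{d^{3}J}{da^{3}} = \int_{0}^{1} 3 x^{a} \log{\left(x \right)}^{3} \, dx = - \frac{18}{\left(a + 1\right)^{4}},$$
and the integrand here is exactly the target integrand, so $I = - \frac{18}{\left(a + 1\right)^{4}}$.

Setting $a = \frac{7}{2}$:
$$I = - \frac{32}{729}.$$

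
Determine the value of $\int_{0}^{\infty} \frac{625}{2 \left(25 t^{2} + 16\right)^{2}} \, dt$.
$\frac{125 \pi}{512}$

Recall the elementary integral
$$J(a) = \int_{0}^{\infty} \frac{1}{2 \left(a^{2} + t^{2}\right)} \, dt = \frac{\pi}{4 a}.$$

Differentiating under the integral sign with respect to $a$,
$$\frac{dJ}{da} = \int_{0}^{\infty} - \frac{a}{\left(a^{2} + t^{2}\right)^{2}} \, dt = - \frac{\pi}{4 a^{2}},$$
so $\int_{0}^{\infty} \frac{1}{2 \left(a^{2} + t^{2}\right)^{2}} \, dt = \frac{\pi}{8 a^{3}}$.

Setting $a = \frac{4}{5}$:
$$I = \frac{125 \pi}{512}.$$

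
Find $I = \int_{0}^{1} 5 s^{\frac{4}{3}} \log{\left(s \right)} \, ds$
$- \frac{45}{49}$

Start from the elementary integral
$$J(a) = \int_{0}^{1} 5 s^{a} \, ds = \frac{5}{a + 1}.$$

Differentiating under the integral sign brings down a factor of $\ln s$:
$$\frac{dJ}{da} = \int_{0}^{1} 5 s^{a} \log{\left(s \right)} \, ds = - \frac{5}{\left(a + 1\right)^{2}}.$$

The integral on the left is $I$, so $I = - \frac{5}{\left(a + 1\right)^{2}}$.

Setting $a = \frac{4}{3}$:
$$I = - \frac{45}{49}.$$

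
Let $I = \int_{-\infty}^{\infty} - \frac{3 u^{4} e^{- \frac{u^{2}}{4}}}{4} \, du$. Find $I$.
$- 18 \sqrt{\pi}$

Start from the elementary integral
$$J(a) = \int_{-\infty}^{\infty} - \frac{3 e^{- a u^{2}}}{4} \, du = - \frac{3 \sqrt{\pi}}{4 \sqrt{a}}.$$

Differentiating under the integral sign brings down a factor of $(-u^2)$:
$$\frac{dJ}{da} = \int_{-\infty}^{\infty} \frac{3 u^{2} e^{- a u^{2}}}{4} \, du = \frac{3 \sqrt{\pi}}{8 a^{\frac{3}{2}}}.$$

Repeating twice in total — each differentiation brings down another $(-u^2)$ — gives
$$\frac{d^{2}J}{da^{2}} = \int_{-\infty}^{\infty} - \frac{3 u^{4} e^{- a u^{2}}}{4} \, du = - \frac{9 \sqrt{\pi}}{16 a^{\frac{5}{2}}},$$
and the integrand here is exactly the target integrand, so $I = - \frac{9 \sqrt{\pi}}{16 a^{\frac{5}{2}}}$.

Setting $a = \frac{1}{4}$:
$$I = - 18 \sqrt{\pi}.$$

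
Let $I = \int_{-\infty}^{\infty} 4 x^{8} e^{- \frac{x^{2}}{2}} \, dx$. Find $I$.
$420 \sqrt{2} \sqrt{\pi}$

Consider the simpler parametrised integral
$$J(a) = \int_{-\infty}^{\infty} 4 e^{- a x^{2}} \, dx = \frac{4 \sqrt{\pi}}{\sqrt{a}}.$$

Differentiating under the integral sign brings down a factor of $(-x^2)$:
$$\frac{dJ}{da} = \int_{-\infty}^{\infty} - 4 x^{2} e^{- a x^{2}} \, dx = - \frac{2 \sqrt{\pi}}{a^{\frac{3}{2}}}.$$

Repeating $4$ times in total — each differentiation brings down another $(-x^2)$ — gives
$$\frac{d^{4}J}{da^{4}} = \int_{-\infty}^{\infty} 4 x^{8} e^{- a x^{2}} \, dx = \frac{105 \sqrt{\pi}}{4 a^{\frac{9}{2}}},$$
and the integrand here is exactly the target integrand, so $I = \frac{105 \sqrt{\pi}}{4 a^{\frac{9}{2}}}$.

Setting $a = \frac{1}{2}$:
$$I = 420 \sqrt{2} \sqrt{\pi}.$$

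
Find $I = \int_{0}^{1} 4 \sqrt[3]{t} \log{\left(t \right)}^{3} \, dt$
$- \frac{243}{32}$

Start from the elementary integral
$$J(a) = \int_{0}^{1} 4 t^{a} \, dt = \frac{4}{a + 1}.$$

Differentiating under the integral sign brings down a factor of $\ln t$:
$$\frac{dJ}{da} = \int_{0}^{1} 4 t^{a} \log{\left(t \right)} \, dt = - \frac{4}{\left(a + 1\right)^{2}}.$$

Repeating $3$ times in total — each differentiation brings down another $\ln t$ — gives
$$\frac{d^{3}J}{da^{3}} = \int_{0}^{1} 4 t^{a} \log{\left(t \right)}^{3} \, dt = - \frac{24}{\left(a + 1\right)^{4}},$$
and the integrand here is exactly the target integrand, so $I = - \frac{24}{\left(a + 1\right)^{4}}$.

Setting $a = \frac{1}{3}$:
$$I = - \frac{243}{32}.$$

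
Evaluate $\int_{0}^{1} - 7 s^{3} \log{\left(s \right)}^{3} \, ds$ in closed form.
$\frac{21}{128}$

Start from the elementary integral
$$J(a) = \int_{0}^{1} - 7 s^{a} \, ds = - \frac{7}{a + 1}.$$

Differentiating under the integral sign brings down a factor of $\ln s$:
$$\frac{dJ}{da} = \int_{0}^{1} - 7 s^{a} \log{\left(s \right)} \, ds = \frac{7}{\left(a + 1\right)^{2}}.$$

Repeating $3$ times in total — each differentiation brings down another $\ln s$ — gives
$$\frac{d^{3}J}{da^{3}} = \int_{0}^{1} - 7 s^{a} \log{\left(s \right)}^{3} \, ds = \frac{42}{\left(a + 1\right)^{4}},$$
and the integrand here is exactly the target integrand, so $I = \frac{42}{\left(a + 1\right)^{4}}$.

Setting $a = 3$:
$$I = \frac{21}{128}.$$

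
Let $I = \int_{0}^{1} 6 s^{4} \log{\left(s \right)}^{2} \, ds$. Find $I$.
$\frac{12}{125}$

Begin with the known integral
$$J(a) = \int_{0}^{1} 6 s^{a} \, ds = \frac{6}{a + 1}.$$

Differentiating under the integral sign brings down a factor of $\ln s$:
$$\frac{dJ}{da} = \int_{0}^{1} 6 s^{a} \log{\left(s \right)} \, ds = - \frac{6}{\left(a + 1\right)^{2}}.$$

Repeating twice in total — each differentiation brings down another $\ln s$ — gives
$$\frac{d^{2}J}{da^{2}} = \int_{0}^{1} 6 s^{a} \log{\left(s \right)}^{2} \, ds = \frac{12}{\left(a + 1\right)^{3}},$$
and the integrand here is exactly the target integrand, so $I = \frac{12}{\left(a + 1\right)^{3}}$.

Setting $a = 4$:
$$I = \frac{12}{125}.$$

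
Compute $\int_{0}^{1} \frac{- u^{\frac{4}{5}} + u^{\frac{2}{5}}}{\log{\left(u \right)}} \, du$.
$- \log{\left(\frac{9}{7} \right)}$

Introduce a parameter $a$ in the exponent: let $I(a) = \int_{0}^{1} \frac{u^{\frac{2}{5}} - u^{a}}{\log{\left(u \right)}} \, du$.

Since $\dfrac{\partial}{\partial a}\,u^{a} = u^{a} \ln u$, the $\ln u$ in the denominator cancels and
$$\frac{dI}{da} = \int_{0}^{1} -1 u^{a} \, du = -1 \left[\frac{u^{a+1}}{a+1}\right]_0^1 = - \frac{1}{a + 1}.$$

Integrating with respect to $a$ gives $I(a) = - \log{\left(\frac{5 a}{7} + \frac{5}{7} \right)} + C$.

At $a = \frac{2}{5}$ the integrand is identically $0$, so $I(\frac{2}{5}) = 0$. The closed form gives $0$, hence $C = 0$.

Setting $a = \frac{4}{5}$:
$$I = - \log{\left(\frac{9}{7} \right)}.$$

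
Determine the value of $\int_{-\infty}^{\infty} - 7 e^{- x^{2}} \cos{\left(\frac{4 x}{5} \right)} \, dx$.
$- \frac{7 \sqrt{\pi}}{e^{\frac{4}{25}}}$

Treat the cosine frequency as a parameter and define $I(b) = \int_{-\infty}^{\infty} - 7 e^{- x^{2}} \cos{\left(b x \right)} \, dx$.

Differentiating under the integral sign,
$$I'(b) = \int_{-\infty}^{\infty} 7 x e^{- x^{2}} \sin{\left(b x \right)} \, dx.$$

Integrate $\int_{-\infty}^{\infty} x \sin(b x)\, e^{- x^{2}}\, dx$ by parts with $u = \sin(b x)$ and $dv = x\, e^{- x^{2}}\, dx$, giving $v = - \frac{e^{- x^{2}}}{2}$. The boundary term vanishes and
$$\int_{-\infty}^{\infty} x \sin(b x)\, e^{- x^{2}}\, dx = \frac{b}{2} \int_{-\infty}^{\infty} \cos(b x)\, e^{- x^{2}}\, dx,$$
so $I'(b) = - \frac{b}{2}\, I(b)$.

This is a separable first-order ODE; solving with the initial condition $I(0) = \int_{-\infty}^{\infty} - 7 e^{- x^{2}}\,dx = - 7 \sqrt{\pi}$ gives
$$I(b) = - 7 \sqrt{\pi} e^{- \frac{b^{2}}{4}}.$$

Setting $b = \frac{4}{5}$:
$$I = - \frac{7 \sqrt{\pi}}{e^{\frac{4}{25}}}.$$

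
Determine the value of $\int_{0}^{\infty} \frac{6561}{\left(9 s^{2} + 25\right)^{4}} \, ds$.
$\frac{2187 \pi}{500000}$

Start from the standard arctangent integral
$$J(a) = \int_{0}^{\infty} \frac{1}{a^{2} + s^{2}} \, ds = \frac{\pi}{2 a}.$$

Differentiating under the integral sign with respect to $a$,
$$\frac{dJ}{da} = \int_{0}^{\infty} - \frac{2 a}{\left(a^{2} + s^{2}\right)^{2}} \, ds = - \frac{\pi}{2 a^{2}},$$
so $\int_{0}^{\infty} \frac{1}{\left(a^{2} + s^{2}\right)^{2}} \, ds = \frac{\pi}{4 a^{3}}$.

Repeating — each differentiation of $1/(s^2+a^2)^j$ produces $-2ja/(s^2+a^2)^{j+1}$ — and dividing through by $-2ja$ at each step yields, after $3$ differentiations in total,
$$\int_{0}^{\infty} \frac{1}{\left(a^{2} + s^{2}\right)^{4}} \, ds = \frac{5 \pi}{32 a^{7}}.$$

Setting $a = \frac{5}{3}$:
$$I = \frac{2187 \pi}{500000}.$$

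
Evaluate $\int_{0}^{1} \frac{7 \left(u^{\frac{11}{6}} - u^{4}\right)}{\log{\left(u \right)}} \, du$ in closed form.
$- \log{\left(\frac{21870000000}{410338673} \right)}$

Replace the exponent $4$ by a parameter $a$: let $I(a) = \int_{0}^{1} \frac{7 \left(u^{\frac{11}{6}} - u^{a}\right)}{\log{\left(u \right)}} \, du$.

Since $\dfrac{\partial}{\partial a}\,u^{a} = u^{a} \ln u$, the $\ln u$ in the denominator cancels and
$$\frac{dI}{da} = \int_{0}^{1} -7 u^{a} \, du = -7 \left[\frac{u^{a+1}}{a+1}\right]_0^1 = - \frac{7}{a + 1}.$$

Integrating with respect to $a$ gives $I(a) = - \log{\left(\frac{279936 \left(a + 1\right)^{7}}{410338673} \right)} + C$.

At $a = \frac{11}{6}$ the integrand is identically $0$, so $I(\frac{11}{6}) = 0$. The closed form gives $0$, hence $C = 0$.

Setting $a = 4$:
$$I = - \log{\left(\frac{21870000000}{410338673} \right)}.$$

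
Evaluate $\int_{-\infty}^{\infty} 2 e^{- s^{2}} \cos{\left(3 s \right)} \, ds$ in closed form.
$\frac{2 \sqrt{\pi}}{e^{\frac{9}{4}}}$

Let $b$ denote the cosine frequency and define $I(b) = \int_{-\infty}^{\infty} 2 e^{- s^{2}} \cos{\left(b s \right)} \, ds$.

Differentiating under the integral sign,
$$I'(b) = \int_{-\infty}^{\infty} - 2 s e^{- s^{2}} \sin{\left(b s \right)} \, ds.$$

Integrate $\int_{-\infty}^{\infty} s \sin(b s)\, e^{- s^{2}}\, ds$ by parts with $u = \sin(b s)$ and $dv = s\, e^{- s^{2}}\, ds$, giving $v = - \frac{e^{- s^{2}}}{2}$. The boundary term vanishes and
$$\int_{-\infty}^{\infty} s \sin(b s)\, e^{- s^{2}}\, ds = \frac{b}{2} \int_{-\infty}^{\infty} \cos(b s)\, e^{- s^{2}}\, ds,$$
so $I'(b) = - \frac{b}{2}\, I(b)$.

This is a separable first-order ODE; solving with the initial condition $I(0) = \int_{-\infty}^{\infty} 2 e^{- s^{2}}\,ds = 2 \sqrt{\pi}$ gives
$$I(b) = 2 \sqrt{\pi} e^{- \frac{b^{2}}{4}}.$$

Setting $b = 3$:
$$I = \frac{2 \sqrt{\pi}}{e^{\frac{9}{4}}}.$$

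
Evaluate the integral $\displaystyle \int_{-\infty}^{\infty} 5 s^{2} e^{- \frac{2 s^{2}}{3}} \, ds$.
$\frac{15 \sqrt{6} \sqrt{\pi}}{8}$

Begin with the known integral
$$J(a) = \int_{-\infty}^{\infty} 5 e^{- a s^{2}} \, ds = \frac{5 \sqrt{\pi}}{\sqrt{a}}.$$

Differentiating under the integral sign brings down a factor of $(-s^2)$:
$$\frac{dJ}{da} = \int_{-\infty}^{\infty} - 5 s^{2} e^{- a s^{2}} \, ds = - \frac{5 \sqrt{\pi}}{2 a^{\frac{3}{2}}}.$$

The integral on the left is $-I$, so $I = \frac{5 \sqrt{\pi}}{2 a^{\frac{3}{2}}}$.

Setting $a = \frac{2}{3}$:
$$I = \frac{15 \sqrt{6} \sqrt{\pi}}{8}.$$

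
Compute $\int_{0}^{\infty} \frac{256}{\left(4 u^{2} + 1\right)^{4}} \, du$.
$20 \pi$

Recall the elementary integral
$$J(a) = \int_{0}^{\infty} \frac{1}{a^{2} + u^{2}} \, du = \frac{\pi}{2 a}.$$

Differentiating under the integral sign with respect to $a$,
$$\frac{dJ}{da} = \int_{0}^{\infty} - \frac{2 a}{\left(a^{2} + u^{2}\right)^{2}} \, du = - \frac{\pi}{2 a^{2}},$$
so $\int_{0}^{\infty} \frac{1}{\left(a^{2} + u^{2}\right)^{2}} \, du = \frac{\pi}{4 a^{3}}$.

Repeating — each differentiation of $1/(u^2+a^2)^j$ produces $-2ja/(u^2+a^2)^{j+1}$ — and dividing through by $-2ja$ at each step yields, after $3$ differentiations in total,
$$\int_{0}^{\infty} \frac{1}{\left(a^{2} + u^{2}\right)^{4}} \, du = \frac{5 \pi}{32 a^{7}}.$$

Setting $a = \frac{1}{2}$:
$$I = 20 \pi.$$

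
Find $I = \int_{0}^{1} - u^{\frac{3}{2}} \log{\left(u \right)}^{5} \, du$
$\frac{1536}{3125}$

Start from the elementary integral
$$J(a) = \int_{0}^{1} - u^{a} \, du = - \frac{1}{a + 1}.$$

Differentiating under the integral sign brings down a factor of $\ln u$:
$$\frac{dJ}{da} = \int_{0}^{1} - u^{a} \log{\left(u \right)} \, du = \frac{1}{\left(a + 1\right)^{2}}.$$

Repeating $5$ times in total — each differentiation brings down another $\ln u$ — gives
$$\frac{d^{5}J}{da^{5}} = \int_{0}^{1} - u^{a} \log{\left(u \right)}^{5} \, du = \frac{120}{\left(a + 1\right)^{6}},$$
and the integrand here is exactly the target integrand, so $I = \frac{120}{\left(a + 1\right)^{6}}$.

Setting $a = \frac{3}{2}$:
$$I = \frac{1536}{3125}.$$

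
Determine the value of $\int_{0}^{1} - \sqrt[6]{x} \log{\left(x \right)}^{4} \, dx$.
$- \frac{186624}{16807}$

Start from the elementary integral
$$J(a) = \int_{0}^{1} - x^{a} \, dx = - \frac{1}{a + 1}.$$

Differentiating under the integral sign brings down a factor of $\ln x$:
$$\frac{dJ}{da} = \int_{0}^{1} - x^{a} \log{\left(x \right)} \, dx = \frac{1}{\left(a + 1\right)^{2}}.$$

Repeating $4$ times in total — each differentiation brings down another $\ln x$ — gives
$$\frac{d^{4}J}{da^{4}} = \int_{0}^{1} - x^{a} \log{\left(x \right)}^{4} \, dx = - \frac{24}{\left(a + 1\right)^{5}},$$
and the integrand here is exactly the target integrand, so $I = - \frac{24}{\left(a + 1\right)^{5}}$.

Setting $a = \frac{1}{6}$:
$$I = - \frac{186624}{16807}.$$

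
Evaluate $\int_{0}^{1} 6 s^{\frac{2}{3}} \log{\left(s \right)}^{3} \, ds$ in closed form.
$- \frac{2916}{625}$

Begin with the known integral
$$J(a) = \int_{0}^{1} 6 s^{a} \, ds = \frac{6}{a + 1}.$$

Differentiating under the integral sign brings down a factor of $\ln s$:
$$\frac{dJ}{da} = \int_{0}^{1} 6 s^{a} \log{\left(s \right)} \, ds = - \frac{6}{\left(a + 1\right)^{2}}.$$

Repeating $3$ times in total — each differentiation brings down another $\ln s$ — gives
$$\frac{d^{3}J}{da^{3}} = \int_{0}^{1} 6 s^{a} \log{\left(s \right)}^{3} \, ds = - \frac{36}{\left(a + 1\right)^{4}},$$
and the integrand here is exactly the target integrand, so $I = - \frac{36}{\left(a + 1\right)^{4}}$.

Setting $a = \frac{2}{3}$:
$$I = - \frac{2916}{625}.$$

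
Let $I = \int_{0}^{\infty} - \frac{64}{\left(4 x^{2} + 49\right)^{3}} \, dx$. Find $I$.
$- \frac{6 \pi}{16807}$

Start from the standard arctangent integral
$$J(a) = \int_{0}^{\infty} - \frac{1}{a^{2} + x^{2}} \, dx = - \frac{\pi}{2 a}.$$

Differentiating under the integral sign with respect to $a$,
$$\frac{dJ}{da} = \int_{0}^{\infty} \frac{2 a}{\left(a^{2} + x^{2}\right)^{2}} \, dx = \frac{\pi}{2 a^{2}},$$
so $\int_{0}^{\infty} - \frac{1}{\left(a^{2} + x^{2}\right)^{2}} \, dx = - \frac{\pi}{4 a^{3}}$.

Repeating — each differentiation of $1/(x^2+a^2)^j$ produces $-2ja/(x^2+a^2)^{j+1}$ — and dividing through by $-2ja$ at each step yields, after $2$ differentiations in total,
$$\int_{0}^{\infty} - \frac{1}{\left(a^{2} + x^{2}\right)^{3}} \, dx = - \frac{3 \pi}{16 a^{5}}.$$

Setting $a = \frac{7}{2}$:
$$I = - \frac{6 \pi}{16807}.$$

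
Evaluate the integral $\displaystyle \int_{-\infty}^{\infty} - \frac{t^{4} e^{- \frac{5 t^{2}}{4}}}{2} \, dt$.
$- \frac{12 \sqrt{5} \sqrt{\pi}}{125}$

Consider the simpler parametrised integral
$$J(a) = \int_{-\infty}^{\infty} - \frac{e^{- a t^{2}}}{2} \, dt = - \frac{\sqrt{\pi}}{2 \sqrt{a}}.$$

Differentiating under the integral sign brings down a factor of $(-t^2)$:
$$\frac{dJ}{da} = \int_{-\infty}^{\infty} \frac{t^{2} e^{- a t^{2}}}{2} \, dt = \frac{\sqrt{\pi}}{4 a^{\frac{3}{2}}}.$$

Repeating twice in total — each differentiation brings down another $(-t^2)$ — gives
$$\frac{d^{2}J}{da^{2}} = \int_{-\infty}^{\infty} - \frac{t^{4} e^{- a t^{2}}}{2} \, dt = - \frac{3 \sqrt{\pi}}{8 a^{\frac{5}{2}}},$$
and the integrand here is exactly the target integrand, so $I = - \frac{3 \sqrt{\pi}}{8 a^{\frac{5}{2}}}$.

Setting $a = \frac{5}{4}$:
$$I = - \frac{12 \sqrt{5} \sqrt{\pi}}{125}.$$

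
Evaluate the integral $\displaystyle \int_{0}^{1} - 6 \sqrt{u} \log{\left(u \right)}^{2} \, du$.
$- \frac{32}{9}$

Consider the simpler parametrised integral
$$J(a) = \int_{0}^{1} - 6 u^{a} \, du = - \frac{6}{a + 1}.$$

Differentiating under the integral sign brings down a factor of $\ln u$:
$$\frac{dJ}{da} = \int_{0}^{1} - 6 u^{a} \log{\left(u \right)} \, du = \frac{6}{\left(a + 1\right)^{2}}.$$

Repeating twice in total — each differentiation brings down another $\ln u$ — gives
$$\frac{d^{2}J}{da^{2}} = \int_{0}^{1} - 6 u^{a} \log{\left(u \right)}^{2} \, du = - \frac{12}{\left(a + 1\right)^{3}},$$
and the integrand here is exactly the target integrand, so $I = - \frac{12}{\left(a + 1\right)^{3}}$.

Setting $a = \frac{1}{2}$:
$$I = - \frac{32}{9}.$$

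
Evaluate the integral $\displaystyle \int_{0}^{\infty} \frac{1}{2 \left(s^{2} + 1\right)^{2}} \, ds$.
$\frac{\pi}{8}$

Start from the standard arctangent integral
$$J(a) = \int_{0}^{\infty} \frac{1}{2 \left(a^{2} + s^{2}\right)} \, ds = \frac{\pi}{4 a}.$$

Differentiating under the integral sign with respect to $a$,
$$\frac{dJ}{da} = \int_{0}^{\infty} - \frac{a}{\left(a^{2} + s^{2}\right)^{2}} \, ds = - \frac{\pi}{4 a^{2}},$$
so $\int_{0}^{\infty} \frac{1}{2 \left(a^{2} + s^{2}\right)^{2}} \, ds = \frac{\pi}{8 a^{3}}$.

Setting $a = 1$:
$$I = \frac{\pi}{8}.$$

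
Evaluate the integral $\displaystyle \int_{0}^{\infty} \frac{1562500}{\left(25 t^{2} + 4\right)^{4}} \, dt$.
$\frac{390625 \pi}{1024}$

Begin with the known result
$$J(a) = \int_{0}^{\infty} \frac{4}{a^{2} + t^{2}} \, dt = \frac{2 \pi}{a}.$$

Differentiating under the integral sign with respect to $a$,
$$\frac{dJ}{da} = \int_{0}^{\infty} - \frac{8 a}{\left(a^{2} + t^{2}\right)^{2}} \, dt = - \frac{2 \pi}{a^{2}},$$
so $\int_{0}^{\infty} \frac{4}{\left(a^{2} + t^{2}\right)^{2}} \, dt = \frac{\pi}{a^{3}}$.

Repeating — each differentiation of $1/(t^2+a^2)^j$ produces $-2ja/(t^2+a^2)^{j+1}$ — and dividing through by $-2ja$ at each step yields, after $3$ differentiations in total,
$$\int_{0}^{\infty} \frac{4}{\left(a^{2} + t^{2}\right)^{4}} \, dt = \frac{5 \pi}{8 a^{7}}.$$

Setting $a = \frac{2}{5}$:
$$I = \frac{390625 \pi}{1024}.$$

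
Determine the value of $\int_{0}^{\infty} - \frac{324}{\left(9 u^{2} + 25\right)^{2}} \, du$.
$- \frac{27 \pi}{125}$

Recall the elementary integral
$$J(a) = \int_{0}^{\infty} - \frac{4}{a^{2} + u^{2}} \, du = - \frac{2 \pi}{a}.$$

Differentiating under the integral sign with respect to $a$,
$$\frac{dJ}{da} = \int_{0}^{\infty} \frac{8 a}{\left(a^{2} + u^{2}\right)^{2}} \, du = \frac{2 \pi}{a^{2}},$$
so $\int_{0}^{\infty} - \frac{4}{\left(a^{2} + u^{2}\right)^{2}} \, du = - \frac{\pi}{a^{3}}$.

Setting $a = \frac{5}{3}$:
$$I = - \frac{27 \pi}{125}.$$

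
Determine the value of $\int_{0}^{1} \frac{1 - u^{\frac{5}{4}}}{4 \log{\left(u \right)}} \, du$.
$- \frac{\log{\left(3 \right)}}{2} + \frac{\log{\left(2 \right)}}{2}$

Replace the exponent $\frac{5}{4}$ by a parameter $a$: let $I(a) = \int_{0}^{1} \frac{1 - u^{a}}{4 \log{\left(u \right)}} \, du$.

Since $\dfrac{\partial}{\partial a}\,u^{a} = u^{a} \ln u$, the $\ln u$ in the denominator cancels and
$$\frac{dI}{da} = \int_{0}^{1} - \frac{1}{4} u^{a} \, du = - \frac{1}{4} \left[\frac{u^{a+1}}{a+1}\right]_0^1 = - \frac{1}{4 a + 4}.$$

Integrating with respect to $a$ gives $I(a) = - \frac{\log{\left(a + 1 \right)}}{4} + C$.

At $a = 0$ the integrand is identically $0$, so $I(0) = 0$. The closed form gives $0$, hence $C = 0$.

Setting $a = \frac{5}{4}$:
$$I = - \frac{\log{\left(3 \right)}}{2} + \frac{\log{\left(2 \right)}}{2}.$$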